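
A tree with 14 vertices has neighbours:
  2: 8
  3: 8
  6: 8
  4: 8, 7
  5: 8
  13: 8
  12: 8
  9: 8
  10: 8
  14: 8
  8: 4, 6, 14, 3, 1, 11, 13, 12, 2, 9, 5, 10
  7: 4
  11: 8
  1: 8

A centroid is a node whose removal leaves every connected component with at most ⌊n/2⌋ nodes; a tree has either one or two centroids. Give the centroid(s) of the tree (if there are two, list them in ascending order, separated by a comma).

8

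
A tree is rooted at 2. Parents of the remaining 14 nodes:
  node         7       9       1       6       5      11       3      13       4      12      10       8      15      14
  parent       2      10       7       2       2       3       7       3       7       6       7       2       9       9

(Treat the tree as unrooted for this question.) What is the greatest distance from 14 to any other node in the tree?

The node farthest from 14 is 12, via 14 – 9 – 10 – 7 – 2 – 6 – 12 — 6 edges.

6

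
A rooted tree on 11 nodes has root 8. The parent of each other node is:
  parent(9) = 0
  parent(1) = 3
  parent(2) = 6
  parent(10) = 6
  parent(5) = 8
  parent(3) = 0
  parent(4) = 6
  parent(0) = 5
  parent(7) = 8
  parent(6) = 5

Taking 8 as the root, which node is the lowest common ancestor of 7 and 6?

8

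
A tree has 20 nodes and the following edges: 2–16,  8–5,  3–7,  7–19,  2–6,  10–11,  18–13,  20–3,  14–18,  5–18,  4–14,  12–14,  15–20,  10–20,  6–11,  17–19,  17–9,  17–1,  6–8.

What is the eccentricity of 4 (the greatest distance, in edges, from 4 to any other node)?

13

A farthest node from 4 is 9 (1 also at distance 13).
The path 4–14–18–5–8–6–11–10–20–3–7–19–17–9 has 13 edges.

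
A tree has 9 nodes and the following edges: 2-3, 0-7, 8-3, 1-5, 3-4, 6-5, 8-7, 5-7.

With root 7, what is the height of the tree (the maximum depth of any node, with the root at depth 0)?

The longest root-to-leaf path is 7-8-3-2 (3 edges).

3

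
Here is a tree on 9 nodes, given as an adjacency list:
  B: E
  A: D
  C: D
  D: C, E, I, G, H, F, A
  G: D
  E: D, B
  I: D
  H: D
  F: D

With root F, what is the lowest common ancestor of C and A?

C's ancestor chain is C, D, F and A's is A, D, F; they first meet at D.

D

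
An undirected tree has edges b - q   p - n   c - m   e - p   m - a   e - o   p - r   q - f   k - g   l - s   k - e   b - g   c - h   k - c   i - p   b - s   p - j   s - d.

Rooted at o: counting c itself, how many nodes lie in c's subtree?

The subtree rooted at c contains: c, m, h, a — 4 nodes.

4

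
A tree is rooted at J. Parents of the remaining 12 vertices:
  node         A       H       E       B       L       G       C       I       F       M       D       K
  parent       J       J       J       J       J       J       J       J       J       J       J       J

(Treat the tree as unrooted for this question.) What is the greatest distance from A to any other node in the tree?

2

A farthest node from A is D (E, I, K, M, G, H, L, C, B, F also at distance 2).
The path A-J-D has 2 edges.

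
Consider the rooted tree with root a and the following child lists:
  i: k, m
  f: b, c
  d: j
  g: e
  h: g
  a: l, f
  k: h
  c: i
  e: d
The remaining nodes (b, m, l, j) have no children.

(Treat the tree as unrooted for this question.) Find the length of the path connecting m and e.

5

The path is m – i – k – h – g – e, which has 5 edges.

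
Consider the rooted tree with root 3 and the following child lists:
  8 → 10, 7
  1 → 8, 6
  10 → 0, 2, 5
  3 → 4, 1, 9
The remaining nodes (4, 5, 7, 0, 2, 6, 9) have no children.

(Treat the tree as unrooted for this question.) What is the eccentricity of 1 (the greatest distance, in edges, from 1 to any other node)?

Distances from 1 peak at 3, attained at 0 (5, 2 also at distance 3).
1–8–10–0

3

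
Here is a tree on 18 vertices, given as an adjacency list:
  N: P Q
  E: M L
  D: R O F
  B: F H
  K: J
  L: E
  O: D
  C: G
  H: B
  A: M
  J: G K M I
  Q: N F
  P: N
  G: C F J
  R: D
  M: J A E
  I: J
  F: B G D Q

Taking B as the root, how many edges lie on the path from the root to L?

Path from B to L: B – F – G – J – M – E – L, which has 6 edges.

6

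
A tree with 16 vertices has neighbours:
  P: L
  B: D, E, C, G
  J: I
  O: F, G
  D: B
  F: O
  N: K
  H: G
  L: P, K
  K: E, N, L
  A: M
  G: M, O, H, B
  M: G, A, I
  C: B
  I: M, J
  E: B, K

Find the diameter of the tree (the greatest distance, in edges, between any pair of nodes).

8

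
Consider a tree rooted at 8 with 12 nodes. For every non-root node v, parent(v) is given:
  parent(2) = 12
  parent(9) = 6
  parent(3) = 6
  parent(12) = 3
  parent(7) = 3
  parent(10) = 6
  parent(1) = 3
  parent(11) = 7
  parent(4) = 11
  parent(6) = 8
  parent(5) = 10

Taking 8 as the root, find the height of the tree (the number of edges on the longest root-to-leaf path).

5

The longest root-to-leaf path is 8 – 6 – 3 – 7 – 11 – 4 (5 edges).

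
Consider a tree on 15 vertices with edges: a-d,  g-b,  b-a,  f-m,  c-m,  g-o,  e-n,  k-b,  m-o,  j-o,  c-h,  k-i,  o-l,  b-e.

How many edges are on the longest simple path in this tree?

7

BFS from h reaches i last, at distance 7; BFS from i confirms no node is farther.
Path: h – c – m – o – g – b – k – i.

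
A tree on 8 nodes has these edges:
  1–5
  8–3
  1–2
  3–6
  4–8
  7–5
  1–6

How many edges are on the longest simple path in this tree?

A longest path is 7–5–1–6–3–8–4, with 6 edges.

6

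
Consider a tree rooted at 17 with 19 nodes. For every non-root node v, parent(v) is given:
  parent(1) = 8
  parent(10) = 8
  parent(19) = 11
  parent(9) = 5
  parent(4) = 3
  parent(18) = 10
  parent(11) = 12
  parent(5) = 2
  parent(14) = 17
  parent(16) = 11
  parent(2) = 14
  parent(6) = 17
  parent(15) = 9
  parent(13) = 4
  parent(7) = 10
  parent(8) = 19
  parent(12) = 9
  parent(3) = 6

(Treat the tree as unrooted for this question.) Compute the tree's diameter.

14

BFS from 13 reaches 7 last, at distance 14; BFS from 7 confirms no node is farther.
Path: 13-4-3-6-17-14-2-5-9-12-11-19-8-10-7.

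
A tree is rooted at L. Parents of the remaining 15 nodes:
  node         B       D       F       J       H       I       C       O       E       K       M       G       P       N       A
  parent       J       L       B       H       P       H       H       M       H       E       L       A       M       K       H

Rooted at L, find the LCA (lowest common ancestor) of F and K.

F's ancestor chain is F, B, J, H, P, M, L and K's is K, E, H, P, M, L; they first meet at H.

H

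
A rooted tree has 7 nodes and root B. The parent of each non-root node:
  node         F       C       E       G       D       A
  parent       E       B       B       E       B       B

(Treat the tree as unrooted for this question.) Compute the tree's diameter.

3

Starting from G, a farthest node is D at distance 3.
One longest path: G–E–B–D.
So the diameter is 3.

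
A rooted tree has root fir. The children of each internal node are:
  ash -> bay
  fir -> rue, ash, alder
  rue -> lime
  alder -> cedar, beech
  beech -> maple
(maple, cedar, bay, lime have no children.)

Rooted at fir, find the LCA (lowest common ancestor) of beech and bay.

Path beech→root: beech alder fir; path bay→root: bay ash fir.
First common node: fir.

fir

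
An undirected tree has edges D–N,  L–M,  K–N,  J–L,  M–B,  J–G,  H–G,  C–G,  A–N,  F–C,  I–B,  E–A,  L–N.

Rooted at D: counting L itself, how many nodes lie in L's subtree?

Descendants of L (including itself): L, M, J, B, G, I, H, C, F. That's 9.

9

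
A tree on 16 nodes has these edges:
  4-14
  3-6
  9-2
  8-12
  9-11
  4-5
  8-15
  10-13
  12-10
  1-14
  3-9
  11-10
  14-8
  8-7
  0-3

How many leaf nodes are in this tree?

8

Exactly 8 nodes have a single neighbour: 0, 1, 2, 5, 6, 7, 13, 15.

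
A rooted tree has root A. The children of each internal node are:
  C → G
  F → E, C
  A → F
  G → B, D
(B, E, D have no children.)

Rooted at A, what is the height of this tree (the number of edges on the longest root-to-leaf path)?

B sits deepest: A-F-C-G-B — 4 edges from the root.

4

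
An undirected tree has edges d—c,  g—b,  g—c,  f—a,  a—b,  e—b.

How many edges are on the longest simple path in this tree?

Starting from f, a farthest node is d at distance 5.
One longest path: f - a - b - g - c - d.
So the diameter is 5.

5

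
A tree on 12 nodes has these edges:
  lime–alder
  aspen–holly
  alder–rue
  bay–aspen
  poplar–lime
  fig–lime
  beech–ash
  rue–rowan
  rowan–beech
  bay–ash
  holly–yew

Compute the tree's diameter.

10

A longest path is yew - holly - aspen - bay - ash - beech - rowan - rue - alder - lime - fig, with 10 edges.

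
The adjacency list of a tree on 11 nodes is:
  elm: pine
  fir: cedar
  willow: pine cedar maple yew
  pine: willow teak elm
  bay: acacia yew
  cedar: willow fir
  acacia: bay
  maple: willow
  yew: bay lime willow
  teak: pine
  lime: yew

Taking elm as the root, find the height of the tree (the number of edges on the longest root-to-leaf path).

5

The longest root-to-leaf path is elm → pine → willow → yew → bay → acacia (5 edges).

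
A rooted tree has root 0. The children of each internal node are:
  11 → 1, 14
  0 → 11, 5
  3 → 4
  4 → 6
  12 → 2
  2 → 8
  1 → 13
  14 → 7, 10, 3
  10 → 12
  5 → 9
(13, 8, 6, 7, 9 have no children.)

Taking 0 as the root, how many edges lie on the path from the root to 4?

4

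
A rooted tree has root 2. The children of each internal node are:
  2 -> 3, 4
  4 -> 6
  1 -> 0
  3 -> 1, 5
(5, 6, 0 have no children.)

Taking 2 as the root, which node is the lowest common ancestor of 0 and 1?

Path 0→root: 0 1 3 2; path 1→root: 1 3 2.
First common node: 1.

1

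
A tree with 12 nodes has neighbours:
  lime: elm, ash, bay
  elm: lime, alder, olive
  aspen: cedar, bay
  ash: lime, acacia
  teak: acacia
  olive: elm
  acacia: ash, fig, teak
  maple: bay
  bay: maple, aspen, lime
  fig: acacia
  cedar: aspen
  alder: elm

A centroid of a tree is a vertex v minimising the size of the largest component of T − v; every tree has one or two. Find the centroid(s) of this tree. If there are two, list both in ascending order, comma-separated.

lime

Removing lime splits the tree into components of sizes 4, 4, 3; the largest is 4 ≤ ⌊12/2⌋ = 6.
Every other node leaves some component of size > 6, so the centroid is unique.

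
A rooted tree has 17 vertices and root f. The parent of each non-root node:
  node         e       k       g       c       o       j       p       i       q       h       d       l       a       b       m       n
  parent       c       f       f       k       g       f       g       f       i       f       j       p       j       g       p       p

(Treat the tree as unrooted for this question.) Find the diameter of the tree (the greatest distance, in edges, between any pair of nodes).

Starting from e, a farthest node is m at distance 6.
One longest path: e – c – k – f – g – p – m.
So the diameter is 6.

6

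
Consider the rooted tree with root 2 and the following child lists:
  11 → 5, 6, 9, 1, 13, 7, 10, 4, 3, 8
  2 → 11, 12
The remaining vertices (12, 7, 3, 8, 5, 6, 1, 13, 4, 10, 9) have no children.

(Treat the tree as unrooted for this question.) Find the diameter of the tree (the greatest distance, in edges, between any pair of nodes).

3

A longest path is 12 – 2 – 11 – 6, with 3 edges.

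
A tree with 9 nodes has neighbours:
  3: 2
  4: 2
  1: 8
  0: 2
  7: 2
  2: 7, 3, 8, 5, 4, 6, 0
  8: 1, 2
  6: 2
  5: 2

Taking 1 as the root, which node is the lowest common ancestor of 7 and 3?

2

7's ancestor chain is 7, 2, 8, 1 and 3's is 3, 2, 8, 1; they first meet at 2.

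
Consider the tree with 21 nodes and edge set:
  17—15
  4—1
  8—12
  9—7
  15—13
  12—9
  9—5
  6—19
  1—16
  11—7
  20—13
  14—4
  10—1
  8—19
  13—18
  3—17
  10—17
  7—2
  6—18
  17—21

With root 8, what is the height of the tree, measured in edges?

10

A deepest node is 14, reached by 8–19–6–18–13–15–17–10–1–4–14.
That path has 10 edges, so the height is 10.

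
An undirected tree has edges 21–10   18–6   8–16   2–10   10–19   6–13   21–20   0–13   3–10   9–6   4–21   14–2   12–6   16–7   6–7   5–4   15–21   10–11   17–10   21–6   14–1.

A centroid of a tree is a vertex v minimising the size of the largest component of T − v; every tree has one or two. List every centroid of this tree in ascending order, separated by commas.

If 21 is removed the pieces have sizes 9, 8, 2, 1, 1, all ≤ ⌊22/2⌋ = 11.
No neighbour of 21 does as well, so 21 is the unique centroid.

21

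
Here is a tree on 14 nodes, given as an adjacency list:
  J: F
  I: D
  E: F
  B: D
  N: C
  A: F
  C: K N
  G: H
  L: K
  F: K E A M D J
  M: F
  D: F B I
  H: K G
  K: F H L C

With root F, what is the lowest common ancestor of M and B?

F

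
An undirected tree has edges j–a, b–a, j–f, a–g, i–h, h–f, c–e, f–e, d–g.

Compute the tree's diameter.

6

A longest path is c-e-f-j-a-g-d, with 6 edges.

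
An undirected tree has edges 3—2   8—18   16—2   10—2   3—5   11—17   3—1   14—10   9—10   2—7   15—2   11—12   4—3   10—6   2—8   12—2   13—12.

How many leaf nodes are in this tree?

Exactly 12 nodes have a single neighbour: 1, 4, 5, 6, 7, 9, 13, 14, 15, 16, 17, 18.

12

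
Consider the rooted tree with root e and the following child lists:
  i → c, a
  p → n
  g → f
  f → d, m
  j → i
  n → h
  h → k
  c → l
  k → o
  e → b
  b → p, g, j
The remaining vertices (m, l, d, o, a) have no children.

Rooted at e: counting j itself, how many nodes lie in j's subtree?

The subtree rooted at j contains: j, i, c, a, l — 5 nodes.

5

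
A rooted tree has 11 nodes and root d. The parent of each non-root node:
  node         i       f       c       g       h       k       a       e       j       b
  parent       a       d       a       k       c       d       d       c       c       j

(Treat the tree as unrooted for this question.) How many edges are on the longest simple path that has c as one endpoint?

A farthest node from c is g.
The path c–a–d–k–g has 4 edges.

4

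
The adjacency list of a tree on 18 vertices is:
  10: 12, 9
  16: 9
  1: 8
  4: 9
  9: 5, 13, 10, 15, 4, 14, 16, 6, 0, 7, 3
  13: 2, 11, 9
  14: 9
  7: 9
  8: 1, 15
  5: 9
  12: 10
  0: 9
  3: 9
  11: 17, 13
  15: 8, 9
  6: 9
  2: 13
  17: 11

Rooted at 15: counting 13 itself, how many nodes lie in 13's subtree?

4

The subtree rooted at 13 contains: 13, 11, 2, 17 — 4 nodes.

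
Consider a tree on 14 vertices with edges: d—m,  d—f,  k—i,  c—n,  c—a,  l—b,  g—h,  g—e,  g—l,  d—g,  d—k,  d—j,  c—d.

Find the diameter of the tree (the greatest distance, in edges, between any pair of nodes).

BFS from n reaches b last, at distance 5; BFS from b confirms no node is farther.
Path: n-c-d-g-l-b.

5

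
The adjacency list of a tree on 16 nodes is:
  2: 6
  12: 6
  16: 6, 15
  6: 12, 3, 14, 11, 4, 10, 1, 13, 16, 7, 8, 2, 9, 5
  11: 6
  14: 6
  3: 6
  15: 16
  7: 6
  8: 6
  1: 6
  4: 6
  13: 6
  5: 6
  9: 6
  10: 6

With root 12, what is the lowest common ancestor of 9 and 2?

6

Ancestors of 9 (toward the root): 9, 6, 12.
Ancestors of 2: 2, 6, 12.
The deepest node appearing in both lists is 6.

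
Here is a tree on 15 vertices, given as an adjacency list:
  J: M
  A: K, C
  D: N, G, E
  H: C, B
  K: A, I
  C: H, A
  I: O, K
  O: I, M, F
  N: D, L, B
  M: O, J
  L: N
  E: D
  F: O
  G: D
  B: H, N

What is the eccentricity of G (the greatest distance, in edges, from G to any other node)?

A farthest node from G is J.
The path G – D – N – B – H – C – A – K – I – O – M – J has 11 edges.

11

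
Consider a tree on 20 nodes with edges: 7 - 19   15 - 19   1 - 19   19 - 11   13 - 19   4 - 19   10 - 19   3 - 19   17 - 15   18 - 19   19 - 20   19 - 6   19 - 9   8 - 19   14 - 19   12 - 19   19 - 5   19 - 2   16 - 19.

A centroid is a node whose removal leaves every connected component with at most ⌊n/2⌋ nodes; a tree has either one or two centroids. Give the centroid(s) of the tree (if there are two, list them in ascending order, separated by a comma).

19

Delete 19: the remaining components have sizes 2, 1, 1, 1, 1, 1, 1, 1, 1, 1, 1, 1, 1, 1, 1, 1, 1, 1. Max 2 ≤ 10, so 19 is a centroid.
No neighbour of 19 does as well, so 19 is the unique centroid.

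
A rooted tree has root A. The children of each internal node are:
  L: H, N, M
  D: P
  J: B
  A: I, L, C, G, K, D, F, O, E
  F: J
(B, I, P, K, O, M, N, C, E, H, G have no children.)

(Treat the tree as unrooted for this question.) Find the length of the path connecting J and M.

4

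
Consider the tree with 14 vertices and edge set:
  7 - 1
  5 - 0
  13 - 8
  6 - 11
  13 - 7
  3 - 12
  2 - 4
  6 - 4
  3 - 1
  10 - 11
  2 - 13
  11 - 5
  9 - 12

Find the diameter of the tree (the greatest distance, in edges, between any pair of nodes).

A longest path is 9 – 12 – 3 – 1 – 7 – 13 – 2 – 4 – 6 – 11 – 5 – 0, with 11 edges.

11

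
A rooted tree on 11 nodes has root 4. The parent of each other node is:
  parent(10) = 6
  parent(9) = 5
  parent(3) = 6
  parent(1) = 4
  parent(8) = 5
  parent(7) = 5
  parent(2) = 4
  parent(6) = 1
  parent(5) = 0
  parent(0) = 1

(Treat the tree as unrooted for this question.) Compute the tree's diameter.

BFS from 9 reaches 10 last, at distance 5; BFS from 10 confirms no node is farther.
Path: 9-5-0-1-6-10.

5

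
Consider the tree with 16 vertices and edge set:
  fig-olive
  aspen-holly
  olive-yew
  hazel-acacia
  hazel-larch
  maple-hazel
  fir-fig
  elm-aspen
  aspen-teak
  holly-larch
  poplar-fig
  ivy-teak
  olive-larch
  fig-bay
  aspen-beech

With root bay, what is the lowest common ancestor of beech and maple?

beech's ancestor chain is beech, aspen, holly, larch, olive, fig, bay and maple's is maple, hazel, larch, olive, fig, bay; they first meet at larch.

larch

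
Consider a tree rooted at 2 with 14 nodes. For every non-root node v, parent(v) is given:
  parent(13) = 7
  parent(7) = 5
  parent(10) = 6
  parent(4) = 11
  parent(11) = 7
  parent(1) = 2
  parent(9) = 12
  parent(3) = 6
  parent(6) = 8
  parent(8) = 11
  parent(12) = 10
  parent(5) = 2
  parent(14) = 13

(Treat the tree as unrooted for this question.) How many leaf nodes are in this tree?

Degree-1 nodes: 1, 3, 4, 9, 14 — 5 of them.

5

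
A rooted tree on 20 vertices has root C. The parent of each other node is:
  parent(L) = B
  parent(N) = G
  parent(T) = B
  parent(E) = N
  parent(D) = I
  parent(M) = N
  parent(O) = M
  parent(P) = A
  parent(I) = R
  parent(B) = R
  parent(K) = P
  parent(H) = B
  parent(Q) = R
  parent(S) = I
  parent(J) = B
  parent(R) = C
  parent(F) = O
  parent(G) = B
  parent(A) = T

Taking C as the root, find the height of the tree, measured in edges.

7

A deepest node is F, reached by C → R → B → G → N → M → O → F.
That path has 7 edges, so the height is 7.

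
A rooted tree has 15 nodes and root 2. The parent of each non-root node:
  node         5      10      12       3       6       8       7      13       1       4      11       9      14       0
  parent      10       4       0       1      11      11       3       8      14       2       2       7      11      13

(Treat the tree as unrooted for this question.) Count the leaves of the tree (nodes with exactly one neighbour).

4

Degree-1 nodes: 5, 6, 9, 12 — 4 of them.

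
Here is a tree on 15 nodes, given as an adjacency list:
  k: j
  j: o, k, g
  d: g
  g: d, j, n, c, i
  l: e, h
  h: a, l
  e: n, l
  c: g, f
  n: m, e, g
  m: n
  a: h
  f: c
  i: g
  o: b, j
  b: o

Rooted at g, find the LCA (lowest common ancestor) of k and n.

g

Ancestors of k (toward the root): k, j, g.
Ancestors of n: n, g.
The deepest node appearing in both lists is g.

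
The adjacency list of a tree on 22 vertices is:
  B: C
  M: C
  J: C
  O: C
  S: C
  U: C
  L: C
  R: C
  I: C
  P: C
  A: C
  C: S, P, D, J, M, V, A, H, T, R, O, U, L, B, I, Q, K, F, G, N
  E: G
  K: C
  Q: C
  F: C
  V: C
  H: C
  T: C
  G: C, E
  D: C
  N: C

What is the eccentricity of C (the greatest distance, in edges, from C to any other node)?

2

The node farthest from C is E, via C-G-E — 2 edges.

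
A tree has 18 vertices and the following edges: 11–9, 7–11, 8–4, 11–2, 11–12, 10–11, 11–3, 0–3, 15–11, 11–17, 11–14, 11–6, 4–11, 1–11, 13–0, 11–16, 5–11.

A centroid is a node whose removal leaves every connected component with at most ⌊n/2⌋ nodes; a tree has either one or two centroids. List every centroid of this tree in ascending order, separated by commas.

Removing 11 splits the tree into components of sizes 3, 2, 1, 1, 1, 1, 1, 1, 1, 1, 1, 1, 1, 1; the largest is 3 ≤ ⌊18/2⌋ = 9.
Every other node leaves some component of size > 9, so the centroid is unique.

11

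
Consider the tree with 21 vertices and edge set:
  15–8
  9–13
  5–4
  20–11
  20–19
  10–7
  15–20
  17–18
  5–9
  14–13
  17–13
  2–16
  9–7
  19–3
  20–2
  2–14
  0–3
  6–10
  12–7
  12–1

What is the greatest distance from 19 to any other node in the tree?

8

Distances from 19 peak at 8, attained at 1 (6 also at distance 8).
19–20–2–14–13–9–7–12–1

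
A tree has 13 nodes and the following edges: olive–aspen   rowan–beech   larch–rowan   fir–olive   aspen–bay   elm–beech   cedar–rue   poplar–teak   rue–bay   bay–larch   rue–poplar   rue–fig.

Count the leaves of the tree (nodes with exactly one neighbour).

5

The leaves are cedar, elm, fig, fir, teak.
That is 5 leaves.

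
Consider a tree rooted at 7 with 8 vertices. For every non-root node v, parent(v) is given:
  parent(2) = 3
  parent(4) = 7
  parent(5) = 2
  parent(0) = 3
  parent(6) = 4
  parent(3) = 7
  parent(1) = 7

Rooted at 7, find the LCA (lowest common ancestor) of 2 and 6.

Ancestors of 2 (toward the root): 2, 3, 7.
Ancestors of 6: 6, 4, 7.
The deepest node appearing in both lists is 7.

7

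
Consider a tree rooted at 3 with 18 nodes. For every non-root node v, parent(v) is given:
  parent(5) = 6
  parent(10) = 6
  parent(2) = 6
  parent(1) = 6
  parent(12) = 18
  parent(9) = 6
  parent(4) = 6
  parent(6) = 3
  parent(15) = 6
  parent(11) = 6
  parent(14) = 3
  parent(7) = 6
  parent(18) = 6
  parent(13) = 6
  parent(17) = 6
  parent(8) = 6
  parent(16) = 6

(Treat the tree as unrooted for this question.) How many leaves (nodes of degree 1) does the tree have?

The leaves are 1, 2, 4, 5, 7, 8, 9, 10, 11, 12, 13, 14, 15, 16, 17.
That is 15 leaves.

15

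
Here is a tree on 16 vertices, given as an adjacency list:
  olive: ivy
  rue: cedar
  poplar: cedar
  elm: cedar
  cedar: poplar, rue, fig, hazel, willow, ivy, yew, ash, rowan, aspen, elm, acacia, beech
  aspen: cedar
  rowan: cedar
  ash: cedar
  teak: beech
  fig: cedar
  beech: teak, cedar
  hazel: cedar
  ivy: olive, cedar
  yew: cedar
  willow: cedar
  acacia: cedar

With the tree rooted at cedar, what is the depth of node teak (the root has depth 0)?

2

Path from cedar to teak: cedar → beech → teak, which has 2 edges.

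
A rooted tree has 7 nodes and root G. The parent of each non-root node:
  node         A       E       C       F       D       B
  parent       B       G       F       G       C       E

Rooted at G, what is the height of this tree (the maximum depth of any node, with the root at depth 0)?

3

The longest root-to-leaf path is G – E – B – A (3 edges).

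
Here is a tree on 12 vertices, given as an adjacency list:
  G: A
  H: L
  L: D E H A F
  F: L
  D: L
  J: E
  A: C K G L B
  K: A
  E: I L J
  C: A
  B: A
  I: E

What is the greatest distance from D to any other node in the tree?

A farthest node from D is J (K, B, G, I, C also at distance 3).
The path D-L-E-J has 3 edges.

3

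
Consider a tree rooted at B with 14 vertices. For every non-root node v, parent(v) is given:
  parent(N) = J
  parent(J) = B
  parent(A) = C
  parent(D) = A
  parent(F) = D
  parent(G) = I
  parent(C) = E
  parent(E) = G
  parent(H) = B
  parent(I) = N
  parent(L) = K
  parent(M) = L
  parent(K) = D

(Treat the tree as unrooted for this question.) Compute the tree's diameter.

12

A longest path is M–L–K–D–A–C–E–G–I–N–J–B–H, with 12 edges.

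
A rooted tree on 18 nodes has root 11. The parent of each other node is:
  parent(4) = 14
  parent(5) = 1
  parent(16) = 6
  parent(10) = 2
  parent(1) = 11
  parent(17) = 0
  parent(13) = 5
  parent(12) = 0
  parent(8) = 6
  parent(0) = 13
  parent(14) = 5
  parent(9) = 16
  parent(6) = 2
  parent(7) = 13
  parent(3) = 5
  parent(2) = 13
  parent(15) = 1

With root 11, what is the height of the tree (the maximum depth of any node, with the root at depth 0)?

7

The longest root-to-leaf path is 11-1-5-13-2-6-16-9 (7 edges).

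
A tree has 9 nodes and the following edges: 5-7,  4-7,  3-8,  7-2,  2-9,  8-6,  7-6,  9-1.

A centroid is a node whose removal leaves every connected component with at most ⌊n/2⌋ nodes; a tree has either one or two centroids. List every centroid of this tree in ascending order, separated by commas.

7

Removing 7 splits the tree into components of sizes 3, 3, 1, 1; the largest is 3 ≤ ⌊9/2⌋ = 4.
Every other node leaves some component of size > 4, so the centroid is unique.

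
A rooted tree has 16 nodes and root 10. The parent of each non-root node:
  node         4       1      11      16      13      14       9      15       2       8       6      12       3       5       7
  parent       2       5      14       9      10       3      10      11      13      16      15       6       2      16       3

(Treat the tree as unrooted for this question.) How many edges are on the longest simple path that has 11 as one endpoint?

9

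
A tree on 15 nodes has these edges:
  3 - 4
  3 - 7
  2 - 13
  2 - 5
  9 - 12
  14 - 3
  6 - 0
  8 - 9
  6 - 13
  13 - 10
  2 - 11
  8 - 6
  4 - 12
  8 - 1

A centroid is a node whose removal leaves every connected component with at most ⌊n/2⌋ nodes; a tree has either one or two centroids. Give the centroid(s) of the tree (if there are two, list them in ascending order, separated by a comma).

8

Removing 8 splits the tree into components of sizes 7, 6, 1; the largest is 7 ≤ ⌊15/2⌋ = 7.
Every other node leaves some component of size > 7, so the centroid is unique.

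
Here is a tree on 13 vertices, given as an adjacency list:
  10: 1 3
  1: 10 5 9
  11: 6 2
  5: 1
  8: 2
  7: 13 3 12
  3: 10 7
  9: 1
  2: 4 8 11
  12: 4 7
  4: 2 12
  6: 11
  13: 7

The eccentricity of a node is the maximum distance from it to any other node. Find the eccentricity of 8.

8

A farthest node from 8 is 5 (9 also at distance 8).
The path 8–2–4–12–7–3–10–1–5 has 8 edges.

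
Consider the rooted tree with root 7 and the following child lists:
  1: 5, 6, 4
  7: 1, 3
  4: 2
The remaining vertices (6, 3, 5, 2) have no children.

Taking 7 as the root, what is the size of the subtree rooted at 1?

Descendants of 1 (including itself): 1, 4, 6, 5, 2. That's 5.

5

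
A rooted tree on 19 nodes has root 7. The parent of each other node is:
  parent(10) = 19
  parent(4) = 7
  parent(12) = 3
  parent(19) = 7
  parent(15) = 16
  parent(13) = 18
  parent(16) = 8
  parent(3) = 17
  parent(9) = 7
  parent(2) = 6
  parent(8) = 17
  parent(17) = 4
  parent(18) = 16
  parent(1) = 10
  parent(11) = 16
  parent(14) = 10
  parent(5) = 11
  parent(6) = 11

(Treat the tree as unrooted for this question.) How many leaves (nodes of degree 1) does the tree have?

Exactly 8 nodes have a single neighbour: 1, 2, 5, 9, 12, 13, 14, 15.

8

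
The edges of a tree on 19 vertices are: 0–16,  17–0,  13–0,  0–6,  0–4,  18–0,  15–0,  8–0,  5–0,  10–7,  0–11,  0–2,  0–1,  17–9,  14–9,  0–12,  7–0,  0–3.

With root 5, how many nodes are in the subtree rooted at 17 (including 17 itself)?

17's subtree: {17, 9, 14}, size 3.

3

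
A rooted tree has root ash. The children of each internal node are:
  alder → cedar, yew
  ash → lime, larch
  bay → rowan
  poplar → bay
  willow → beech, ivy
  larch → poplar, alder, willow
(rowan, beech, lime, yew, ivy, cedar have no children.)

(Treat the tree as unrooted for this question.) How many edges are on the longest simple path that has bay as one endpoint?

4

Distances from bay peak at 4, attained at beech (ivy, lime, cedar, yew also at distance 4).
bay–poplar–larch–willow–beech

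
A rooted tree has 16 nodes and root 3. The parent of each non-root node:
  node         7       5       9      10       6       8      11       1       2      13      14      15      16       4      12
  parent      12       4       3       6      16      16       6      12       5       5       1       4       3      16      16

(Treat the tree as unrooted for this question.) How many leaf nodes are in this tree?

9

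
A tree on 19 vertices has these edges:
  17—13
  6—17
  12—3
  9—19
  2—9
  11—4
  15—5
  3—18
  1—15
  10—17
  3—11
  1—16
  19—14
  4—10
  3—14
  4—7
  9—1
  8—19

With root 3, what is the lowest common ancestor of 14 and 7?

Path 14→root: 14 3; path 7→root: 7 4 11 3.
First common node: 3.

3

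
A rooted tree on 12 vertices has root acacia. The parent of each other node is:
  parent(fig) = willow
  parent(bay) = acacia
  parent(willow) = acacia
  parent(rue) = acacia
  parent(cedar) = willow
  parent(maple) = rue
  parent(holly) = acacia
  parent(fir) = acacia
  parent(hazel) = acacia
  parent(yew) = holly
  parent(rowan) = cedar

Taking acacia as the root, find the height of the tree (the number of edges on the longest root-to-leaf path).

3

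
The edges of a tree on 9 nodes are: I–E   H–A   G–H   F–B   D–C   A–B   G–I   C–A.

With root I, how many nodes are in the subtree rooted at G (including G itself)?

Descendants of G (including itself): G, H, A, B, C, F, D. That's 7.

7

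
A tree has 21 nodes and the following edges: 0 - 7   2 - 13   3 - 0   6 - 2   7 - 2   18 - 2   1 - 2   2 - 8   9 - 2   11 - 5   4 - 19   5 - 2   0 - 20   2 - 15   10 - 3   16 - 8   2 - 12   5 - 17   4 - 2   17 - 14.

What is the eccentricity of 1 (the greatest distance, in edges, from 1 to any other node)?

Distances from 1 peak at 5, attained at 10.
1–2–7–0–3–10

5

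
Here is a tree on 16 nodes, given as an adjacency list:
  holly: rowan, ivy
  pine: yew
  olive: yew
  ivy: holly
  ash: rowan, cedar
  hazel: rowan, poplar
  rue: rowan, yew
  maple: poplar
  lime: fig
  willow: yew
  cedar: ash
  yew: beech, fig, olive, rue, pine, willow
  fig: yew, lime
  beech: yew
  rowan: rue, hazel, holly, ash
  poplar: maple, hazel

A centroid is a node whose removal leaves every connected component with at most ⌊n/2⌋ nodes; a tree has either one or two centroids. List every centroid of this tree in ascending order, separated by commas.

If rue is removed the pieces have sizes 8, 7, all ≤ ⌊16/2⌋ = 8.
rowan is adjacent to rue and is also a centroid (the largest component after removing it is likewise 8).

rowan, rue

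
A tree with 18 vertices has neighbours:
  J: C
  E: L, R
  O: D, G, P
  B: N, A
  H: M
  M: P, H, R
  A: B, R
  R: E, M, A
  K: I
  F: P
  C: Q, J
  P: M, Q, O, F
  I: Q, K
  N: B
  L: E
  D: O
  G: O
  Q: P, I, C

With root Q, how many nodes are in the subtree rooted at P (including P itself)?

P's subtree: {P, M, O, F, R, H, D, G, A, E, B, L, N}, size 13.

13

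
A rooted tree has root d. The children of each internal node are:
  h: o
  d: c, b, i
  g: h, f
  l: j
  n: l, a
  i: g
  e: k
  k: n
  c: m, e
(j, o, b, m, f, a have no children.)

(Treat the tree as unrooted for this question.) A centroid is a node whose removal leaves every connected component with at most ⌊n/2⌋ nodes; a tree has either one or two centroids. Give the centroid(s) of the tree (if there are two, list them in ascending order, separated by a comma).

c

If c is removed the pieces have sizes 7, 6, 1, all ≤ ⌊15/2⌋ = 7.
Every other node leaves some component of size > 7, so the centroid is unique.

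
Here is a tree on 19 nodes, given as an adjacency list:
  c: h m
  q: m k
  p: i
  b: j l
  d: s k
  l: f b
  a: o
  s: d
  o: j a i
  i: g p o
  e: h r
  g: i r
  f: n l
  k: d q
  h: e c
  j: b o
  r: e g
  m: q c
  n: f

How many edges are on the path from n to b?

The path is n–f–l–b, which has 3 edges.

3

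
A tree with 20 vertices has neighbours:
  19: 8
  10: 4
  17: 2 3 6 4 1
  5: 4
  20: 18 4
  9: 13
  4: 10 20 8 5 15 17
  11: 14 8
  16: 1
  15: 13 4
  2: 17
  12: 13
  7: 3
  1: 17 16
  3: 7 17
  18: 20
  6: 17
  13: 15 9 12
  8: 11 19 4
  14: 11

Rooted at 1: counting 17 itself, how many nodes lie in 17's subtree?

Descendants of 17 (including itself): 17, 4, 3, 6, 2, 20, 8, 5, 10, 15, 7, 18, 11, 19, 13, 14, 12, 9. That's 18.

18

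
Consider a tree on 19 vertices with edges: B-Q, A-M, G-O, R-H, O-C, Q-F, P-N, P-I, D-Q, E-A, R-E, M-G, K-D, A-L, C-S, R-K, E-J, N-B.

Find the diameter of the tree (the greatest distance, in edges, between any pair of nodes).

A longest path is S-C-O-G-M-A-E-R-K-D-Q-B-N-P-I, with 14 edges.

14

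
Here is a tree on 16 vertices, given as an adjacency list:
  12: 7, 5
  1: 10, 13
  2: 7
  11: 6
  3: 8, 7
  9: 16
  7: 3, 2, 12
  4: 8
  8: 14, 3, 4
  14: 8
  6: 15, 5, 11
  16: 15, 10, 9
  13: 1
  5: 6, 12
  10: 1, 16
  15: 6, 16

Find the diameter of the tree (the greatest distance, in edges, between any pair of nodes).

A longest path is 4–8–3–7–12–5–6–15–16–10–1–13, with 11 edges.

11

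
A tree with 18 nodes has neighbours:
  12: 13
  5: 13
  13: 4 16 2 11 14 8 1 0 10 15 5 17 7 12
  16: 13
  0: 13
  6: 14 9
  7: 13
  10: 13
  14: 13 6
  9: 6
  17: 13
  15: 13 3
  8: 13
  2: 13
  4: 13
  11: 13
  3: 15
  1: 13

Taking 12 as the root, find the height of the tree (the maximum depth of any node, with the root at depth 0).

A deepest node is 9, reached by 12 – 13 – 14 – 6 – 9.
That path has 4 edges, so the height is 4.

4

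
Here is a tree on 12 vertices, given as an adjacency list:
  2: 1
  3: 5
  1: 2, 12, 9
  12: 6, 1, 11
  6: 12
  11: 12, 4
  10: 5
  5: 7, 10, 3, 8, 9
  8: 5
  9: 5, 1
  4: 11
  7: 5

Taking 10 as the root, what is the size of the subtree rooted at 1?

6

1's subtree: {1, 12, 2, 6, 11, 4}, size 6.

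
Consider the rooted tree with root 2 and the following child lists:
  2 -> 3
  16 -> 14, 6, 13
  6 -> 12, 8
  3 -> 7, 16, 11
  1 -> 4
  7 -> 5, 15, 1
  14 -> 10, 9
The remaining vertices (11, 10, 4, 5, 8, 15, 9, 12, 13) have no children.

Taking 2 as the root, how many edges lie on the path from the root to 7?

Climbing from 7 to the root: 7 – 3 – 2. That's 2 steps.

2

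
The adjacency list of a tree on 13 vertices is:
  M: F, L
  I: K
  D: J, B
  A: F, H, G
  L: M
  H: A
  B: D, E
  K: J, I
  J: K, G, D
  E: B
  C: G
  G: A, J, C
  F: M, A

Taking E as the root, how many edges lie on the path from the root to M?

7

Path from E to M: E–B–D–J–G–A–F–M, which has 7 edges.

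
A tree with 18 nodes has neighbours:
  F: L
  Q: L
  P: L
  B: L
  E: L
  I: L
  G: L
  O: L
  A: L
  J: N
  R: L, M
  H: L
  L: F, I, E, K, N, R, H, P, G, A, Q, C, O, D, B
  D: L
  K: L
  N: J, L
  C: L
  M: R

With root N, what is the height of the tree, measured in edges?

3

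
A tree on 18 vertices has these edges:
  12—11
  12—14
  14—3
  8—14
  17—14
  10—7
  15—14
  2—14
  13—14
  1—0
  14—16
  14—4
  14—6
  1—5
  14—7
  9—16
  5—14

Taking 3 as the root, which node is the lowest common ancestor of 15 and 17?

14

Ancestors of 15 (toward the root): 15, 14, 3.
Ancestors of 17: 17, 14, 3.
The deepest node appearing in both lists is 14.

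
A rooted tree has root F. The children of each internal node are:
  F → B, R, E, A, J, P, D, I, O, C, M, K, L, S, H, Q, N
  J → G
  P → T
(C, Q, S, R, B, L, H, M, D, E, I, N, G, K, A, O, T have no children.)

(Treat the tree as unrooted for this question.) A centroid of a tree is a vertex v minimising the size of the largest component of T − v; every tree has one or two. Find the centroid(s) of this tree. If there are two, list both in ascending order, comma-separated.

Delete F: the remaining components have sizes 2, 2, 1, 1, 1, 1, 1, 1, 1, 1, 1, 1, 1, 1, 1, 1, 1. Max 2 ≤ 10, so F is a centroid.
No neighbour of F does as well, so F is the unique centroid.

F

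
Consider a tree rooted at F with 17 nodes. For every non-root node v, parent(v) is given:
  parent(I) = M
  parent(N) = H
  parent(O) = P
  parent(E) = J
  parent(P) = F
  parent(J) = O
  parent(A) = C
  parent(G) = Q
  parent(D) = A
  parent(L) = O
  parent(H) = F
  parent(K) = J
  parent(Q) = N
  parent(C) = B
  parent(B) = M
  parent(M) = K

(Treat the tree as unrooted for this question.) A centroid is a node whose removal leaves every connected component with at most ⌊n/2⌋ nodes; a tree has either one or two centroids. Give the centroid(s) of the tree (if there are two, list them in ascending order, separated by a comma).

J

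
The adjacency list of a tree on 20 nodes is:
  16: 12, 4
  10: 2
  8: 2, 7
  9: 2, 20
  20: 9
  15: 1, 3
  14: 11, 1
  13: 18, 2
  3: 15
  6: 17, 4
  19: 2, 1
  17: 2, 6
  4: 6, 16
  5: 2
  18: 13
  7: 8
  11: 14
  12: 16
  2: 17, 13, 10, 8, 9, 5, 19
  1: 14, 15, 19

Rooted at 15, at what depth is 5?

4

15–1–19–2–5 — 4 edges.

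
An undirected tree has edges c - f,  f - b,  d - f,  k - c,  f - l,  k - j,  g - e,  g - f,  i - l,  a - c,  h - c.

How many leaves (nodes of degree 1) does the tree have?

The leaves are a, b, d, e, h, i, j.
That is 7 leaves.

7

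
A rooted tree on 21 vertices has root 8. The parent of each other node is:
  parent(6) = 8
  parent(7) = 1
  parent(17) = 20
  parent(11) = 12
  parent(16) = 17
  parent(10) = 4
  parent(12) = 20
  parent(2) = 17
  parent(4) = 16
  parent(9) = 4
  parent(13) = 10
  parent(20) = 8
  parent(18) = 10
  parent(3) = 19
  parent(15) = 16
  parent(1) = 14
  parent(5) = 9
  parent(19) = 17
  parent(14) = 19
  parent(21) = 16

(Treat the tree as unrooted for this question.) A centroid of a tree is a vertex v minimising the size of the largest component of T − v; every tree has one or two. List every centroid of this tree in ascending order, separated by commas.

If 17 is removed the pieces have sizes 9, 5, 5, 1, all ≤ ⌊21/2⌋ = 10.
Every other node leaves some component of size > 10, so the centroid is unique.

17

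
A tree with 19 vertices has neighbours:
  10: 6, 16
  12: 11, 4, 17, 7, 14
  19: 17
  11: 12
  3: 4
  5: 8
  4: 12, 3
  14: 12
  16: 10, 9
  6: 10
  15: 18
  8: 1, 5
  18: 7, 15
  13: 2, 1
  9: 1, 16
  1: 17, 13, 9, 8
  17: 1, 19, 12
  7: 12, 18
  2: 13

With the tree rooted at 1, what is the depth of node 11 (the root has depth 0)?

3

1 – 17 – 12 – 11 — 3 edges.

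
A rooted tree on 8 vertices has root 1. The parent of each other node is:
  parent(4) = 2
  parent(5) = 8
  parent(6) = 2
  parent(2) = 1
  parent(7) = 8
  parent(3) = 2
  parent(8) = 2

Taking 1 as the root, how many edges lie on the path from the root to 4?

1–2–4 — 2 edges.

2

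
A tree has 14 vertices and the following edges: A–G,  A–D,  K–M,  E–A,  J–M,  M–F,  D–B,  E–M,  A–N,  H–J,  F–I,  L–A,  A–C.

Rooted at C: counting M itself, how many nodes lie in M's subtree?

6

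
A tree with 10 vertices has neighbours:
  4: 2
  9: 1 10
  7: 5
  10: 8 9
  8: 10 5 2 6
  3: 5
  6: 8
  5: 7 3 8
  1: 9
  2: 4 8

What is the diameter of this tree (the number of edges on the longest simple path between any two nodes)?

A longest path is 1-9-10-8-5-7, with 5 edges.

5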